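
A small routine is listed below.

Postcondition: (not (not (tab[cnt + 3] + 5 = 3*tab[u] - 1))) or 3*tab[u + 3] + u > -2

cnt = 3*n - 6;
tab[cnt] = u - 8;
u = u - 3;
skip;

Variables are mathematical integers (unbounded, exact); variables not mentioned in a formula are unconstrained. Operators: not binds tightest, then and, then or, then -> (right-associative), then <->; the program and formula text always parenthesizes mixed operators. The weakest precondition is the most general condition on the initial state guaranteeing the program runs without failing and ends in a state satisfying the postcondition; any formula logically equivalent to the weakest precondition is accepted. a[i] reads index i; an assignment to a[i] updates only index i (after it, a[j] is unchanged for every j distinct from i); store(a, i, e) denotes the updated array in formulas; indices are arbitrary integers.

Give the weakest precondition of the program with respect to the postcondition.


Working backward. After the program, the postcondition (not (not (tab[cnt + 3] + 5 = 3*tab[u] - 1))) or 3*tab[u + 3] + u > -2 must hold; in canonical form it is tab[cnt + 3] = 3*tab[u] - 6 or 3*tab[u + 3] + u > -2.
Before skip: tab[cnt + 3] = 3*tab[u] - 6 or 3*tab[u + 3] + u > -2
Before u := u - 3: tab[cnt + 3] = 3*tab[u - 3] - 6 or 3*tab[u] + u > 1
Before tab[cnt] := u - 8: store(tab, cnt, u - 8)[cnt + 3] = 3*store(tab, cnt, u - 8)[u - 3] - 6 or 3*store(tab, cnt, u - 8)[u] + u > 1
Before cnt := 3*n - 6: store(tab, 3*n - 6, u - 8)[3*n - 3] = 3*store(tab, 3*n - 6, u - 8)[u - 3] - 6 or 3*store(tab, 3*n - 6, u - 8)[u] + u > 1
Answer: WP = store(tab, 3*n - 6, u - 8)[3*n - 3] = 3*store(tab, 3*n - 6, u - 8)[u - 3] - 6 or 3*store(tab, 3*n - 6, u - 8)[u] + u > 1


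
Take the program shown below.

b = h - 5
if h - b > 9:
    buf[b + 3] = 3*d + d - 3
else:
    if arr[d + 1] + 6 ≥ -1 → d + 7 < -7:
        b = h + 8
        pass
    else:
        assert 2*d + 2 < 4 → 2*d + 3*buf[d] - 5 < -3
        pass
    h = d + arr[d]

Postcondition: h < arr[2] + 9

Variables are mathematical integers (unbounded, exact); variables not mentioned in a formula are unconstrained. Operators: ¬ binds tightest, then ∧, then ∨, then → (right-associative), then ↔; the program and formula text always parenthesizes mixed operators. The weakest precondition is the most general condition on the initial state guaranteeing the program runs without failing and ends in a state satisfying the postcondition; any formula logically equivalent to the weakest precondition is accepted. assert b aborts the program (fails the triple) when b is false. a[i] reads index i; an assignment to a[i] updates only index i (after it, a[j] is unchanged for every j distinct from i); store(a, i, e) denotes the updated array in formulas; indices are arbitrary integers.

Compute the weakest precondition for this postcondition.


Working backward. After the program, h < arr[2] + 9 must hold.
Then branch requires h < arr[2] + 9; else branch requires ((arr[d + 1] ≥ -7 → d < -14) → arr[d] + d < arr[2] + 9) ∧ ((¬(arr[d + 1] ≥ -7 → d < -14)) → ((2*d < 2 → 3*buf[d] + 2*d < 2) ∧ arr[d] + d < arr[2] + 9)).
Before the if: (h > b + 9 → h < arr[2] + 9) ∧ ((¬(h > b + 9)) → (((arr[d + 1] ≥ -7 → d < -14) → arr[d] + d < arr[2] + 9) ∧ ((¬(arr[d + 1] ≥ -7 → d < -14)) → ((2*d < 2 → 3*buf[d] + 2*d < 2) ∧ arr[d] + d < arr[2] + 9))))
Before b := h - 5: ((arr[d + 1] ≥ -7 → d < -14) → arr[d] + d < arr[2] + 9) ∧ ((¬(arr[d + 1] ≥ -7 → d < -14)) → ((2*d < 2 → 3*buf[d] + 2*d < 2) ∧ arr[d] + d < arr[2] + 9))
Answer: WP = ((arr[d + 1] ≥ -7 → d < -14) → arr[d] + d < arr[2] + 9) ∧ ((¬(arr[d + 1] ≥ -7 → d < -14)) → ((2*d < 2 → 3*buf[d] + 2*d < 2) ∧ arr[d] + d < arr[2] + 9))


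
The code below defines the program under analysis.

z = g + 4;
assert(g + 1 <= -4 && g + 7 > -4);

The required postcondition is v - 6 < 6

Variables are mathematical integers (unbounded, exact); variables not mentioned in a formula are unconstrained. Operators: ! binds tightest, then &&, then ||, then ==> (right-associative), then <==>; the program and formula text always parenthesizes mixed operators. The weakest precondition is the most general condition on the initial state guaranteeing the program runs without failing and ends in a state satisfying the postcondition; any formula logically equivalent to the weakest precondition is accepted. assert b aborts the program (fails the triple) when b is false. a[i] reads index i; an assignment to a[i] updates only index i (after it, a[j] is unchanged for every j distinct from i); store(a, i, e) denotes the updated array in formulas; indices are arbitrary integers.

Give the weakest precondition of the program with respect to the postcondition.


Working backward. After the program, the postcondition v - 6 < 6 must hold; in canonical form it is v < 12.
Before assert g + 1 <= -4 && g + 7 > -4: g <= -5 && g > -11 && v < 12
Before z := g + 4: g <= -5 && g > -11 && v < 12
Answer: WP = g <= -5 && g > -11 && v < 12


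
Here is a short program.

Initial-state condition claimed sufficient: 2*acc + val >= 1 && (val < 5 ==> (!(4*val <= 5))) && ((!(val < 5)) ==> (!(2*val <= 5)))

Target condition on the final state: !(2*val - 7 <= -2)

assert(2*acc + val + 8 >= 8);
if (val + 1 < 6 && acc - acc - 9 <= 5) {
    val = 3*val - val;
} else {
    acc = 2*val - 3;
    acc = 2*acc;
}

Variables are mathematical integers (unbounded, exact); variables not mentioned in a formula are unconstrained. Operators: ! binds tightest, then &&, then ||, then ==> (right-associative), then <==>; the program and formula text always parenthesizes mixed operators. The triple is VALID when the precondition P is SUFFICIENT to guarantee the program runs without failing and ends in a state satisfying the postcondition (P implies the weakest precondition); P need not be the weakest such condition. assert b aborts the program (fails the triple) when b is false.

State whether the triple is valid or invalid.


Working backward. After the program, the postcondition !(2*val - 7 <= -2) must hold; in canonical form it is !(2*val <= 5).
Then branch requires !(4*val <= 5); else branch requires !(2*val <= 5).
Before the if: (val < 5 ==> (!(4*val <= 5))) && ((!(val < 5)) ==> (!(2*val <= 5)))
Before assert 2*acc + val + 8 >= 8: 2*acc + val >= 0 && (val < 5 ==> (!(4*val <= 5))) && ((!(val < 5)) ==> (!(2*val <= 5)))
The weakest precondition is 2*acc + val >= 0 && (val < 5 ==> (!(4*val <= 5))) && ((!(val < 5)) ==> (!(2*val <= 5))).
Check whether 2*acc + val >= 1 && (val < 5 ==> (!(4*val <= 5))) && ((!(val < 5)) ==> (!(2*val <= 5))) implies it.
Every state satisfying the precondition satisfies the weakest precondition: the implication holds.
Answer: valid


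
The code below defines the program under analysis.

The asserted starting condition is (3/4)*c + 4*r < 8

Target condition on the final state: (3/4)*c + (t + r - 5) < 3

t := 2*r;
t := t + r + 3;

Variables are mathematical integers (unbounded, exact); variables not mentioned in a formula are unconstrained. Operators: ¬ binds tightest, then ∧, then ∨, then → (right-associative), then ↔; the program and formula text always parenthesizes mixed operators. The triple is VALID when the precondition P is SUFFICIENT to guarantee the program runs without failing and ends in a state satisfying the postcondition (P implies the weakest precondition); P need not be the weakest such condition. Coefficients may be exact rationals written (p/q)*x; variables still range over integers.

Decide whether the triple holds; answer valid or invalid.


Working backward. After the program, the postcondition (3/4)*c + (t + r - 5) < 3 must hold; in canonical form it is (3/4)*c + r + t < 8.
Before t := t + r + 3: (3/4)*c + 2*r + t < 5
Before t := 2*r: (3/4)*c + 4*r < 5
The weakest precondition is (3/4)*c + 4*r < 5.
Check whether (3/4)*c + 4*r < 8 implies it.
Countermodel: at the initial state c = 12, r = -1, the precondition holds but the weakest precondition fails.
Answer: invalid


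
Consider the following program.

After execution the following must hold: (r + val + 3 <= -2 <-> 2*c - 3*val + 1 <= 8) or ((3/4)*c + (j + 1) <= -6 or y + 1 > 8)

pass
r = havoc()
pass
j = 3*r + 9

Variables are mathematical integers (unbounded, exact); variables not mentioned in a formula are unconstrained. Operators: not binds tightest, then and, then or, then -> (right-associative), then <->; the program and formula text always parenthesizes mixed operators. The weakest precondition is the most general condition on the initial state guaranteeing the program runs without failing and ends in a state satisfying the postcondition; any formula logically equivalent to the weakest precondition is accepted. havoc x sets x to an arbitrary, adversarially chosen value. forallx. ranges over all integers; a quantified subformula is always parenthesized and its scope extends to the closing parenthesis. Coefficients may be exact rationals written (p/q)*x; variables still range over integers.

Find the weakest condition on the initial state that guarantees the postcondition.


Working backward. After the program, the postcondition (r + val + 3 <= -2 <-> 2*c - 3*val + 1 <= 8) or ((3/4)*c + (j + 1) <= -6 or y + 1 > 8) must hold; in canonical form it is (r + val <= -5 <-> 2*c <= 3*val + 7) or (3/4)*c + j <= -7 or y > 7.
Before j := 3*r + 9: (r + val <= -5 <-> 2*c <= 3*val + 7) or (3/4)*c + 3*r <= -16 or y > 7
Before skip: (r + val <= -5 <-> 2*c <= 3*val + 7) or (3/4)*c + 3*r <= -16 or y > 7
Before havoc r: forall r_1. ((r_1 + val <= -5 <-> 2*c <= 3*val + 7) or (3/4)*c + 3*r_1 <= -16 or y > 7)
Before skip: forall r_1. ((r_1 + val <= -5 <-> 2*c <= 3*val + 7) or (3/4)*c + 3*r_1 <= -16 or y > 7)
Answer: WP = forall r_1. ((r_1 + val <= -5 <-> 2*c <= 3*val + 7) or (3/4)*c + 3*r_1 <= -16 or y > 7)


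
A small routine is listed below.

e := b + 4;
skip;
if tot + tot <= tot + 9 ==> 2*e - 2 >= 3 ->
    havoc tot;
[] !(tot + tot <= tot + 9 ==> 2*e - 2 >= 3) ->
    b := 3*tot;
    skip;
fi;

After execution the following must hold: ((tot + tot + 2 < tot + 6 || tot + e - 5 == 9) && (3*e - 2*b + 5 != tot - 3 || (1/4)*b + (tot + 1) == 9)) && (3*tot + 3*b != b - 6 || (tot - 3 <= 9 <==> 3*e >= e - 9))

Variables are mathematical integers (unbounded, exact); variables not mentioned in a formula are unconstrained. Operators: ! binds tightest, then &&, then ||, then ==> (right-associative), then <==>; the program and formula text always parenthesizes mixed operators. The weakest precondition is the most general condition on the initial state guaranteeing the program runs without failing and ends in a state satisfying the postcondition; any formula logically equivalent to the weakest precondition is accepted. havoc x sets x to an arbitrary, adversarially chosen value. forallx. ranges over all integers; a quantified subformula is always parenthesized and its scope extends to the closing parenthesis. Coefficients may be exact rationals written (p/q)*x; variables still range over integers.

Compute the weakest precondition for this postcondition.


Working backward. After the program, the postcondition ((tot + tot + 2 < tot + 6 || tot + e - 5 == 9) && (3*e - 2*b + 5 != tot - 3 || (1/4)*b + (tot + 1) == 9)) && (3*tot + 3*b != b - 6 || (tot - 3 <= 9 <==> 3*e >= e - 9)) must hold; in canonical form it is (tot < 4 || e + tot == 14) && (3*e != 2*b + tot - 8 || (1/4)*b + tot == 8) && (2*b + 3*tot != -6 || (tot <= 12 <==> 2*e >= -9)).
Then branch requires forall tot_1. ((tot_1 < 4 || e + tot_1 == 14) && (3*e != 2*b + tot_1 - 8 || (1/4)*b + tot_1 == 8) && (2*b + 3*tot_1 != -6 || (tot_1 <= 12 <==> 2*e >= -9))); else branch requires (tot < 4 || e + tot == 14) && (3*e != 7*tot - 8 || (7/4)*tot == 8) && (9*tot != -6 || (tot <= 12 <==> 2*e >= -9)).
Before the if: ((tot <= 9 ==> 2*e >= 5) ==> (forall tot_1. ((tot_1 < 4 || e + tot_1 == 14) && (3*e != 2*b + tot_1 - 8 || (1/4)*b + tot_1 == 8) && (2*b + 3*tot_1 != -6 || (tot_1 <= 12 <==> 2*e >= -9))))) && ((!(tot <= 9 ==> 2*e >= 5)) ==> ((tot < 4 || e + tot == 14) && (3*e != 7*tot - 8 || (7/4)*tot == 8) && (9*tot != -6 || (tot <= 12 <==> 2*e >= -9))))
Before skip: ((tot <= 9 ==> 2*e >= 5) ==> (forall tot_1. ((tot_1 < 4 || e + tot_1 == 14) && (3*e != 2*b + tot_1 - 8 || (1/4)*b + tot_1 == 8) && (2*b + 3*tot_1 != -6 || (tot_1 <= 12 <==> 2*e >= -9))))) && ((!(tot <= 9 ==> 2*e >= 5)) ==> ((tot < 4 || e + tot == 14) && (3*e != 7*tot - 8 || (7/4)*tot == 8) && (9*tot != -6 || (tot <= 12 <==> 2*e >= -9))))
Before e := b + 4: ((tot <= 9 ==> 2*b >= -3) ==> (forall tot_1. ((tot_1 < 4 || b + tot_1 == 10) && (b != tot_1 - 20 || (1/4)*b + tot_1 == 8) && (2*b + 3*tot_1 != -6 || (tot_1 <= 12 <==> 2*b >= -17))))) && ((!(tot <= 9 ==> 2*b >= -3)) ==> ((tot < 4 || b + tot == 10) && (3*b != 7*tot - 20 || (7/4)*tot == 8) && (9*tot != -6 || (tot <= 12 <==> 2*b >= -17))))
Answer: WP = ((tot <= 9 ==> 2*b >= -3) ==> (forall tot_1. ((tot_1 < 4 || b + tot_1 == 10) && (b != tot_1 - 20 || (1/4)*b + tot_1 == 8) && (2*b + 3*tot_1 != -6 || (tot_1 <= 12 <==> 2*b >= -17))))) && ((!(tot <= 9 ==> 2*b >= -3)) ==> ((tot < 4 || b + tot == 10) && (3*b != 7*tot - 20 || (7/4)*tot == 8) && (9*tot != -6 || (tot <= 12 <==> 2*b >= -17))))


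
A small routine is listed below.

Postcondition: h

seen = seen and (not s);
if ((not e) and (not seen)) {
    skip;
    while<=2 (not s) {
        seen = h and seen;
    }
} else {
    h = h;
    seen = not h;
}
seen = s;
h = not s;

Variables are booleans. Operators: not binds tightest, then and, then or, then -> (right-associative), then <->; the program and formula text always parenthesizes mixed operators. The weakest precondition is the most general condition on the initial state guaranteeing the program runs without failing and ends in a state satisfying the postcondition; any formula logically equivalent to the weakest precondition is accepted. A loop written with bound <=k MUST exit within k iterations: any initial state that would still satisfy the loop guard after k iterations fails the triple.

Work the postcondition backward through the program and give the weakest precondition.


Working backward. After the program, h must hold.
Before h := not s: not s
Before seen := s: not s
Then branch requires ((not s) -> (s and (s -> (not s)))) and (s -> (not s)); else branch requires not s.
Before the if: (((not e) and (not seen)) -> (((not s) -> (s and (s -> (not s)))) and (s -> (not s)))) and ((not ((not e) and (not seen))) -> (not s))
Before seen := seen and (not s): (((not e) and (not (seen and (not s)))) -> (((not s) -> (s and (s -> (not s)))) and (s -> (not s)))) and ((not ((not e) and (not (seen and (not s))))) -> (not s))
Answer: WP = (((not e) and (not (seen and (not s)))) -> (((not s) -> (s and (s -> (not s)))) and (s -> (not s)))) and ((not ((not e) and (not (seen and (not s))))) -> (not s))


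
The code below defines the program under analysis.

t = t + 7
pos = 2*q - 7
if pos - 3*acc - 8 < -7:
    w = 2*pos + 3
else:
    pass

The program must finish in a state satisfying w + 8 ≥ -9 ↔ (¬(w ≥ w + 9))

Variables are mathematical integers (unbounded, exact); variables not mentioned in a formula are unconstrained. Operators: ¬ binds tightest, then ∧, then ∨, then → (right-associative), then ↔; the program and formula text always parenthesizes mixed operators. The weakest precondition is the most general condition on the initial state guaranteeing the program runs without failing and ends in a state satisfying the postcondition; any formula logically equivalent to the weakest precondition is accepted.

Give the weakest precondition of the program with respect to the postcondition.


Working backward. After the program, the postcondition w + 8 ≥ -9 ↔ (¬(w ≥ w + 9)) must hold; in canonical form it is w ≥ -17.
Then branch requires 2*pos ≥ -20; else branch requires w ≥ -17.
Before the if: (pos < 3*acc + 1 → 2*pos ≥ -20) ∧ ((¬(pos < 3*acc + 1)) → w ≥ -17)
Before pos := 2*q - 7: (2*q < 3*acc + 8 → 4*q ≥ -6) ∧ ((¬(2*q < 3*acc + 8)) → w ≥ -17)
Before t := t + 7: (2*q < 3*acc + 8 → 4*q ≥ -6) ∧ ((¬(2*q < 3*acc + 8)) → w ≥ -17)
Answer: WP = (2*q < 3*acc + 8 → 4*q ≥ -6) ∧ ((¬(2*q < 3*acc + 8)) → w ≥ -17)


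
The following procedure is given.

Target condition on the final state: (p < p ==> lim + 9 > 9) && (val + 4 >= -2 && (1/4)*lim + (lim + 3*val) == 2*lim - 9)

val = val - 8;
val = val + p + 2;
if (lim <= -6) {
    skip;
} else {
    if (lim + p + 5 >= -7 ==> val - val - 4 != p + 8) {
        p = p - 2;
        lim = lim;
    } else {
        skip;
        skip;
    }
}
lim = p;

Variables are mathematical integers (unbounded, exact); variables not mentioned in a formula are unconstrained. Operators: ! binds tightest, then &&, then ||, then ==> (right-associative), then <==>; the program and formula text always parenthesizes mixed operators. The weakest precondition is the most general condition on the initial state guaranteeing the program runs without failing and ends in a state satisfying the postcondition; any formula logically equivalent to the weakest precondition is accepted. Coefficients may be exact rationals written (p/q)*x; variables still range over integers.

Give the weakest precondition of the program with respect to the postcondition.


Working backward. After the program, the postcondition (p < p ==> lim + 9 > 9) && (val + 4 >= -2 && (1/4)*lim + (lim + 3*val) == 2*lim - 9) must hold; in canonical form it is val >= -6 && 3*val == (3/4)*lim - 9.
Before lim := p: val >= -6 && 3*val == (3/4)*p - 9
Then branch requires val >= -6 && 3*val == (3/4)*p - 9; else branch requires ((lim + p >= -12 ==> p != -12) ==> (val >= -6 && 3*val == (3/4)*p - 21/2)) && ((!(lim + p >= -12 ==> p != -12)) ==> (val >= -6 && 3*val == (3/4)*p - 9)).
Before the if: (lim <= -6 ==> (val >= -6 && 3*val == (3/4)*p - 9)) && ((!(lim <= -6)) ==> (((lim + p >= -12 ==> p != -12) ==> (val >= -6 && 3*val == (3/4)*p - 21/2)) && ((!(lim + p >= -12 ==> p != -12)) ==> (val >= -6 && 3*val == (3/4)*p - 9))))
Before val := val + p + 2: (lim <= -6 ==> (p + val >= -8 && (9/4)*p + 3*val == -15)) && ((!(lim <= -6)) ==> (((lim + p >= -12 ==> p != -12) ==> (p + val >= -8 && (9/4)*p + 3*val == -33/2)) && ((!(lim + p >= -12 ==> p != -12)) ==> (p + val >= -8 && (9/4)*p + 3*val == -15))))
Before val := val - 8: (lim <= -6 ==> (p + val >= 0 && (9/4)*p + 3*val == 9)) && ((!(lim <= -6)) ==> (((lim + p >= -12 ==> p != -12) ==> (p + val >= 0 && (9/4)*p + 3*val == 15/2)) && ((!(lim + p >= -12 ==> p != -12)) ==> (p + val >= 0 && (9/4)*p + 3*val == 9))))
Answer: WP = (lim <= -6 ==> (p + val >= 0 && (9/4)*p + 3*val == 9)) && ((!(lim <= -6)) ==> (((lim + p >= -12 ==> p != -12) ==> (p + val >= 0 && (9/4)*p + 3*val == 15/2)) && ((!(lim + p >= -12 ==> p != -12)) ==> (p + val >= 0 && (9/4)*p + 3*val == 9))))


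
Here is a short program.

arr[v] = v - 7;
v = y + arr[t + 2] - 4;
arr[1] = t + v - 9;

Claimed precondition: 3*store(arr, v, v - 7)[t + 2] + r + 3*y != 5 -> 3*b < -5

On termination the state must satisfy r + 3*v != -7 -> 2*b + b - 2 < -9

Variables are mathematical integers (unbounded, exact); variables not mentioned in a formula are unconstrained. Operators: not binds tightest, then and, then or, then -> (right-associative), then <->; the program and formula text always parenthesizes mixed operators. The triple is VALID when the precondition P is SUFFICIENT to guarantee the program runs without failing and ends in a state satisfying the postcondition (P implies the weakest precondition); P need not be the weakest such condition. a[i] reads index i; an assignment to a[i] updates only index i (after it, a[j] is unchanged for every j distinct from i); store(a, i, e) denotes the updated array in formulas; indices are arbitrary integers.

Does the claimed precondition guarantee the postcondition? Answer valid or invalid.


Working backward. After the program, the postcondition r + 3*v != -7 -> 2*b + b - 2 < -9 must hold; in canonical form it is r + 3*v != -7 -> 3*b < -7.
Before arr[1] := t + v - 9: r + 3*v != -7 -> 3*b < -7
Before v := y + arr[t + 2] - 4: 3*arr[t + 2] + r + 3*y != 5 -> 3*b < -7
Before arr[v] := v - 7: 3*store(arr, v, v - 7)[t + 2] + r + 3*y != 5 -> 3*b < -7
The weakest precondition is 3*store(arr, v, v - 7)[t + 2] + r + 3*y != 5 -> 3*b < -7.
Check whether 3*store(arr, v, v - 7)[t + 2] + r + 3*y != 5 -> 3*b < -5 implies it.
Countermodel: at the initial state arr = {[0] = 0, elsewhere 0}, b = -2, r = 27, t = -2, v = 0, y = 0, the precondition holds but the weakest precondition fails.
Answer: invalid


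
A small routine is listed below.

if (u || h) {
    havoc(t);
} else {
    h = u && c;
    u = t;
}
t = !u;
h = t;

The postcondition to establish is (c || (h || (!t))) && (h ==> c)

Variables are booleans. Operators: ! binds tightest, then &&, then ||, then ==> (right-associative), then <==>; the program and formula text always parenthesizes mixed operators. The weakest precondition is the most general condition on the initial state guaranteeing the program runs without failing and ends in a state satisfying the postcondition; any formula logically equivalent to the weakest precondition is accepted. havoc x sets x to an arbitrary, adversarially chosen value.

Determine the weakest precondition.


Working backward. After the program, the postcondition (c || (h || (!t))) && (h ==> c) must hold; in canonical form it is (c || h || (!t)) && (h ==> c).
Before h := t: t ==> c
Before t := !u: (!u) ==> c
Then branch requires (!u) ==> c; else branch requires (!t) ==> c.
Before the if: ((u || h) ==> ((!u) ==> c)) && ((!(u || h)) ==> ((!t) ==> c))
Answer: WP = ((u || h) ==> ((!u) ==> c)) && ((!(u || h)) ==> ((!t) ==> c))


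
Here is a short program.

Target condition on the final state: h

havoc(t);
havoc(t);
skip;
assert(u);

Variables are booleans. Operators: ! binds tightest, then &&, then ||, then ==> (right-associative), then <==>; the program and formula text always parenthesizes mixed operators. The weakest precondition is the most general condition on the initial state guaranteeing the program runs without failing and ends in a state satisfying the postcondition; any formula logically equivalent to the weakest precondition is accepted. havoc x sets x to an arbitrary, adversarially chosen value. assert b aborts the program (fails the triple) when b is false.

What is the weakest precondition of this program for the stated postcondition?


Working backward. After the program, h must hold.
Before assert u: u && h
Before skip: u && h
Before havoc t: u && h
Before havoc t: u && h
Answer: WP = u && h


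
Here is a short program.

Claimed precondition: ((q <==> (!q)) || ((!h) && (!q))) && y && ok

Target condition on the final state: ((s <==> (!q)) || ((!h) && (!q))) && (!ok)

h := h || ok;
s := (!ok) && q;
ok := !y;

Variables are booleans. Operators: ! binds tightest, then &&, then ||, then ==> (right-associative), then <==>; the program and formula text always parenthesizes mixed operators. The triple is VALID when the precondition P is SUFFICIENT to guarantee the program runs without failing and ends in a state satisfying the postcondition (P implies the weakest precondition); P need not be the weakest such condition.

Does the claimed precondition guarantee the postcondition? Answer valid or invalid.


Working backward. After the program, ((s <==> (!q)) || ((!h) && (!q))) && (!ok) must hold.
Before ok := !y: ((s <==> (!q)) || ((!h) && (!q))) && y
Before s := (!ok) && q: ((((!ok) && q) <==> (!q)) || ((!h) && (!q))) && y
Before h := h || ok: ((((!ok) && q) <==> (!q)) || ((!(h || ok)) && (!q))) && y
The weakest precondition is ((((!ok) && q) <==> (!q)) || ((!(h || ok)) && (!q))) && y.
Check whether ((q <==> (!q)) || ((!h) && (!q))) && y && ok implies it.
Countermodel: at the initial state h = false, ok = true, q = false, y = true, the precondition holds but the weakest precondition fails.
Answer: invalid


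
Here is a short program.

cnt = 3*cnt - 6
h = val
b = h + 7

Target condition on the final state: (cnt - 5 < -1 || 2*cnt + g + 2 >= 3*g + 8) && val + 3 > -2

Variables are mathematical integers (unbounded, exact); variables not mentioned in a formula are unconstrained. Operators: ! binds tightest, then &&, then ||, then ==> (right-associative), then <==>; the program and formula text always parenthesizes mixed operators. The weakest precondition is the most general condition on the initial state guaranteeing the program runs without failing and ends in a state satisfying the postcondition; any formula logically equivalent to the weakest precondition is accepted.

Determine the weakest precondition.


Working backward. After the program, the postcondition (cnt - 5 < -1 || 2*cnt + g + 2 >= 3*g + 8) && val + 3 > -2 must hold; in canonical form it is (cnt < 4 || 2*cnt >= 2*g + 6) && val > -5.
Before b := h + 7: (cnt < 4 || 2*cnt >= 2*g + 6) && val > -5
Before h := val: (cnt < 4 || 2*cnt >= 2*g + 6) && val > -5
Before cnt := 3*cnt - 6: (3*cnt < 10 || 6*cnt >= 2*g + 18) && val > -5
Answer: WP = (3*cnt < 10 || 6*cnt >= 2*g + 18) && val > -5


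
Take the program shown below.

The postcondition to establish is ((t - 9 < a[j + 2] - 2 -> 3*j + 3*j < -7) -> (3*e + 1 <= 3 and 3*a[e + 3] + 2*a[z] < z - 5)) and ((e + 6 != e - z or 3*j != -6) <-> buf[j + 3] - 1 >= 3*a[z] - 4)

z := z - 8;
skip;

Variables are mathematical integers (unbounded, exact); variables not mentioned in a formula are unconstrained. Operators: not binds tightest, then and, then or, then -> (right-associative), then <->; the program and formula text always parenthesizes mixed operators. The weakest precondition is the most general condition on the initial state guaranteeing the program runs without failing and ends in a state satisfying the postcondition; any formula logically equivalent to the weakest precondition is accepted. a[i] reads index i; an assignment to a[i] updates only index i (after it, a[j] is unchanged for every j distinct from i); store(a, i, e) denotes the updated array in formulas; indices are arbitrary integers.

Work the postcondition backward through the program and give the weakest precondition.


Working backward. After the program, the postcondition ((t - 9 < a[j + 2] - 2 -> 3*j + 3*j < -7) -> (3*e + 1 <= 3 and 3*a[e + 3] + 2*a[z] < z - 5)) and ((e + 6 != e - z or 3*j != -6) <-> buf[j + 3] - 1 >= 3*a[z] - 4) must hold; in canonical form it is ((t < a[j + 2] + 7 -> 6*j < -7) -> (3*e <= 2 and 3*a[e + 3] + 2*a[z] < z - 5)) and ((z != -6 or 3*j != -6) <-> buf[j + 3] >= 3*a[z] - 3).
Before skip: ((t < a[j + 2] + 7 -> 6*j < -7) -> (3*e <= 2 and 3*a[e + 3] + 2*a[z] < z - 5)) and ((z != -6 or 3*j != -6) <-> buf[j + 3] >= 3*a[z] - 3)
Before z := z - 8: ((t < a[j + 2] + 7 -> 6*j < -7) -> (3*e <= 2 and 3*a[e + 3] + 2*a[z - 8] < z - 13)) and ((z != 2 or 3*j != -6) <-> buf[j + 3] >= 3*a[z - 8] - 3)
Answer: WP = ((t < a[j + 2] + 7 -> 6*j < -7) -> (3*e <= 2 and 3*a[e + 3] + 2*a[z - 8] < z - 13)) and ((z != 2 or 3*j != -6) <-> buf[j + 3] >= 3*a[z - 8] - 3)


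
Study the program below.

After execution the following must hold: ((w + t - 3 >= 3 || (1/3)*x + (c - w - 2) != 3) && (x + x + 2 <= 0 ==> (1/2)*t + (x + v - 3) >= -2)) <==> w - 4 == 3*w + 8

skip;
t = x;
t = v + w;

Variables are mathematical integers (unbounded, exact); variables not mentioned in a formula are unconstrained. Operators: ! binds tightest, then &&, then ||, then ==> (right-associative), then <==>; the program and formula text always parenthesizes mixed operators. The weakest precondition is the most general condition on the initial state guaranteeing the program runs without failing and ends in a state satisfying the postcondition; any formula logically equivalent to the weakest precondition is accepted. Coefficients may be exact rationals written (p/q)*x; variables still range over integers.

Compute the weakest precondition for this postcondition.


Working backward. After the program, the postcondition ((w + t - 3 >= 3 || (1/3)*x + (c - w - 2) != 3) && (x + x + 2 <= 0 ==> (1/2)*t + (x + v - 3) >= -2)) <==> w - 4 == 3*w + 8 must hold; in canonical form it is ((t + w >= 6 || c + (1/3)*x != w + 5) && (2*x <= -2 ==> (1/2)*t + v + x >= 1)) <==> 2*w == -12.
Before t := v + w: ((v + 2*w >= 6 || c + (1/3)*x != w + 5) && (2*x <= -2 ==> (3/2)*v + (1/2)*w + x >= 1)) <==> 2*w == -12
Before t := x: ((v + 2*w >= 6 || c + (1/3)*x != w + 5) && (2*x <= -2 ==> (3/2)*v + (1/2)*w + x >= 1)) <==> 2*w == -12
Before skip: ((v + 2*w >= 6 || c + (1/3)*x != w + 5) && (2*x <= -2 ==> (3/2)*v + (1/2)*w + x >= 1)) <==> 2*w == -12
Answer: WP = ((v + 2*w >= 6 || c + (1/3)*x != w + 5) && (2*x <= -2 ==> (3/2)*v + (1/2)*w + x >= 1)) <==> 2*w == -12


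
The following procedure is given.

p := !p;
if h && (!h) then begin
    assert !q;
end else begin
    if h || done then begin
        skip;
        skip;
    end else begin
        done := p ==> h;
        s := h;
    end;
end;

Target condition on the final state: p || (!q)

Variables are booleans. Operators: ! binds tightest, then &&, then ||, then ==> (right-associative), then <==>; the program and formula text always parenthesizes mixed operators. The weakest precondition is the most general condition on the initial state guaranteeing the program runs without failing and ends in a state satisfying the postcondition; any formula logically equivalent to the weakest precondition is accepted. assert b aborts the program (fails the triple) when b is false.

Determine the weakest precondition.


Working backward. After the program, p || (!q) must hold.
Then branch requires (!q) && (p || (!q)); else branch requires ((h || done) ==> (p || (!q))) && ((!(h || done)) ==> (p || (!q))).
Before the if: ((h || done) ==> (p || (!q))) && ((!(h || done)) ==> (p || (!q)))
Before p := !p: ((h || done) ==> ((!p) || (!q))) && ((!(h || done)) ==> ((!p) || (!q)))
Answer: WP = ((h || done) ==> ((!p) || (!q))) && ((!(h || done)) ==> ((!p) || (!q)))


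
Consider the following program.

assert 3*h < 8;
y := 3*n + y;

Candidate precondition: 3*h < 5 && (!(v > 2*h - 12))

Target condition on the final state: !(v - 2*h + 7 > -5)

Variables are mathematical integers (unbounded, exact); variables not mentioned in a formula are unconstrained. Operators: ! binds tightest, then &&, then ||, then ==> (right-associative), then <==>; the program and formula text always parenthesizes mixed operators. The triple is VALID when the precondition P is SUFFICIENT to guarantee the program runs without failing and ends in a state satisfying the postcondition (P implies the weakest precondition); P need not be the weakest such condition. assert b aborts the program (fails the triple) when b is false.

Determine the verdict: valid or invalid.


Working backward. After the program, the postcondition !(v - 2*h + 7 > -5) must hold; in canonical form it is !(v > 2*h - 12).
Before y := 3*n + y: !(v > 2*h - 12)
Before assert 3*h < 8: 3*h < 8 && (!(v > 2*h - 12))
The weakest precondition is 3*h < 8 && (!(v > 2*h - 12)).
Check whether 3*h < 5 && (!(v > 2*h - 12)) implies it.
Every state satisfying the precondition satisfies the weakest precondition: the implication holds.
Answer: valid


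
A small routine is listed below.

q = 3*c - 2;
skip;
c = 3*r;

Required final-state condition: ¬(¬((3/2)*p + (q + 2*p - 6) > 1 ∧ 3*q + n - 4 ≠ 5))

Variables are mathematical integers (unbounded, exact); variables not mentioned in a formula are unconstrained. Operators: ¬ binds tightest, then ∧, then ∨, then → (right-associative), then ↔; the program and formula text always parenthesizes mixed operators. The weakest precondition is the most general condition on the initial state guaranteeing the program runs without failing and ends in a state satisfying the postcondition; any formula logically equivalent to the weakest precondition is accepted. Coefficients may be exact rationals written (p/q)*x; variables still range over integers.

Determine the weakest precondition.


Working backward. After the program, the postcondition ¬(¬((3/2)*p + (q + 2*p - 6) > 1 ∧ 3*q + n - 4 ≠ 5)) must hold; in canonical form it is (7/2)*p + q > 7 ∧ n + 3*q ≠ 9.
Before c := 3*r: (7/2)*p + q > 7 ∧ n + 3*q ≠ 9
Before skip: (7/2)*p + q > 7 ∧ n + 3*q ≠ 9
Before q := 3*c - 2: 3*c + (7/2)*p > 9 ∧ 9*c + n ≠ 15
Answer: WP = 3*c + (7/2)*p > 9 ∧ 9*c + n ≠ 15


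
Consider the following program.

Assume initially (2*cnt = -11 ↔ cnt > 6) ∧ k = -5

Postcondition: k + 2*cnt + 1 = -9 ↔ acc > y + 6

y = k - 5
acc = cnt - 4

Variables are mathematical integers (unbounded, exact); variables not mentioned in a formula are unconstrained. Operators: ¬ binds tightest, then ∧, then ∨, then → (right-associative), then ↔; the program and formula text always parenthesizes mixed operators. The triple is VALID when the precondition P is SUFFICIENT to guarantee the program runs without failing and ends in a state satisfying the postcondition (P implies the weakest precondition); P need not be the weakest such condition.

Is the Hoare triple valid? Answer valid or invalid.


Working backward. After the program, the postcondition k + 2*cnt + 1 = -9 ↔ acc > y + 6 must hold; in canonical form it is 2*cnt + k = -10 ↔ acc > y + 6.
Before acc := cnt - 4: 2*cnt + k = -10 ↔ cnt > y + 10
Before y := k - 5: 2*cnt + k = -10 ↔ cnt > k + 5
The weakest precondition is 2*cnt + k = -10 ↔ cnt > k + 5.
Check whether (2*cnt = -11 ↔ cnt > 6) ∧ k = -5 implies it.
Countermodel: at the initial state cnt = 1, k = -5, the precondition holds but the weakest precondition fails.
Answer: invalid


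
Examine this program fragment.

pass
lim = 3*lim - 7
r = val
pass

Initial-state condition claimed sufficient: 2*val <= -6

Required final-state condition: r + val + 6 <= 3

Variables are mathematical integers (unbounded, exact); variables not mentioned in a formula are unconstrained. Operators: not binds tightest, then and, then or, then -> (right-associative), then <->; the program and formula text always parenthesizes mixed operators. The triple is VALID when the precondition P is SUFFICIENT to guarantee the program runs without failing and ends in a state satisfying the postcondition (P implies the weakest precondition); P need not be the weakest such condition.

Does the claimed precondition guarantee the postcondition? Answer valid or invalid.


Working backward. After the program, the postcondition r + val + 6 <= 3 must hold; in canonical form it is r + val <= -3.
Before skip: r + val <= -3
Before r := val: 2*val <= -3
Before lim := 3*lim - 7: 2*val <= -3
Before skip: 2*val <= -3
The weakest precondition is 2*val <= -3.
Check whether 2*val <= -6 implies it.
Every state satisfying the precondition satisfies the weakest precondition: the implication holds.
Answer: valid


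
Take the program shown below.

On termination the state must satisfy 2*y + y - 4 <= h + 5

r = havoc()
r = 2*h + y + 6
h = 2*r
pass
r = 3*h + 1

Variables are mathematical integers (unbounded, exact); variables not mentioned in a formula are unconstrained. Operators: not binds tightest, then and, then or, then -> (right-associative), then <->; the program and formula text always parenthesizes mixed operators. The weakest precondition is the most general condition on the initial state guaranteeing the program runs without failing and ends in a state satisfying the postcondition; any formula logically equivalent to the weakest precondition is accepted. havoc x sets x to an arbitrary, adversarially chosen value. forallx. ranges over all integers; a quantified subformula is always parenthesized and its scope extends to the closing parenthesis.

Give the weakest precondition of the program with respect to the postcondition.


Working backward. After the program, the postcondition 2*y + y - 4 <= h + 5 must hold; in canonical form it is 3*y <= h + 9.
Before r := 3*h + 1: 3*y <= h + 9
Before skip: 3*y <= h + 9
Before h := 2*r: 3*y <= 2*r + 9
Before r := 2*h + y + 6: y <= 4*h + 21
Before havoc r: y <= 4*h + 21
Answer: WP = y <= 4*h + 21


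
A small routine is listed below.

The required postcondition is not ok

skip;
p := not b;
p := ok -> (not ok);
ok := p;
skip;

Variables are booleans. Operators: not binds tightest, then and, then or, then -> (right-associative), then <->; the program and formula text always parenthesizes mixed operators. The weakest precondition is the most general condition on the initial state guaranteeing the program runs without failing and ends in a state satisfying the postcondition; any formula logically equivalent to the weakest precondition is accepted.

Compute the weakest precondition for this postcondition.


Working backward. After the program, not ok must hold.
Before skip: not ok
Before ok := p: not p
Before p := ok -> (not ok): not (ok -> (not ok))
Before p := not b: not (ok -> (not ok))
Before skip: not (ok -> (not ok))
Answer: WP = not (ok -> (not ok))


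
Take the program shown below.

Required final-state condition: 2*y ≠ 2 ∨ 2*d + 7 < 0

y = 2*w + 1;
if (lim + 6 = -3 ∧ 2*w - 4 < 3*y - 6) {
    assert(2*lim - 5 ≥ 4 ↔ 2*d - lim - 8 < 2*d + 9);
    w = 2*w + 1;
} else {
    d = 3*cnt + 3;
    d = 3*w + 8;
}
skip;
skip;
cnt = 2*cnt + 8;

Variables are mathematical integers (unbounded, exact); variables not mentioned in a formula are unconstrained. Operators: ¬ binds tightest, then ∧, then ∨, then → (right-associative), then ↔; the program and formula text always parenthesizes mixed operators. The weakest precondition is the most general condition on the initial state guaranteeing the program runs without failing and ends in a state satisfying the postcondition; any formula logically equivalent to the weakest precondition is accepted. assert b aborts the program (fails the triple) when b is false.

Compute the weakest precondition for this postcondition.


Working backward. After the program, the postcondition 2*y ≠ 2 ∨ 2*d + 7 < 0 must hold; in canonical form it is 2*y ≠ 2 ∨ 2*d < -7.
Before cnt := 2*cnt + 8: 2*y ≠ 2 ∨ 2*d < -7
Before skip: 2*y ≠ 2 ∨ 2*d < -7
Before skip: 2*y ≠ 2 ∨ 2*d < -7
Then branch requires (2*lim ≥ 9 ↔ lim > -17) ∧ (2*y ≠ 2 ∨ 2*d < -7); else branch requires 2*y ≠ 2 ∨ 6*w < -23.
Before the if: ((lim = -9 ∧ 2*w < 3*y - 2) → ((2*lim ≥ 9 ↔ lim > -17) ∧ (2*y ≠ 2 ∨ 2*d < -7))) ∧ ((¬(lim = -9 ∧ 2*w < 3*y - 2)) → (2*y ≠ 2 ∨ 6*w < -23))
Before y := 2*w + 1: ((lim = -9 ∧ 4*w > -1) → ((2*lim ≥ 9 ↔ lim > -17) ∧ (4*w ≠ 0 ∨ 2*d < -7))) ∧ ((¬(lim = -9 ∧ 4*w > -1)) → (4*w ≠ 0 ∨ 6*w < -23))
Answer: WP = ((lim = -9 ∧ 4*w > -1) → ((2*lim ≥ 9 ↔ lim > -17) ∧ (4*w ≠ 0 ∨ 2*d < -7))) ∧ ((¬(lim = -9 ∧ 4*w > -1)) → (4*w ≠ 0 ∨ 6*w < -23))


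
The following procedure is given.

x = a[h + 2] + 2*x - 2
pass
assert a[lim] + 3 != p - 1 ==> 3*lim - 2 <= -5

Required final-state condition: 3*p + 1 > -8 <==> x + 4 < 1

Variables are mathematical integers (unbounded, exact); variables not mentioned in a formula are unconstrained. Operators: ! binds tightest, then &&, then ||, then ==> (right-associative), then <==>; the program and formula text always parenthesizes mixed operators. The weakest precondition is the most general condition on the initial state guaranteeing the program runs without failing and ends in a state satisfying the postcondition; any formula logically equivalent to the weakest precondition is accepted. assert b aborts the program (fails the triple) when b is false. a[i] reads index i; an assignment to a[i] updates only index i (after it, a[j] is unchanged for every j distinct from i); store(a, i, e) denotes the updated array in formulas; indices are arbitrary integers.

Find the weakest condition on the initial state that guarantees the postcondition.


Working backward. After the program, the postcondition 3*p + 1 > -8 <==> x + 4 < 1 must hold; in canonical form it is 3*p > -9 <==> x < -3.
Before assert a[lim] + 3 != p - 1 ==> 3*lim - 2 <= -5: (a[lim] != p - 4 ==> 3*lim <= -3) && (3*p > -9 <==> x < -3)
Before skip: (a[lim] != p - 4 ==> 3*lim <= -3) && (3*p > -9 <==> x < -3)
Before x := a[h + 2] + 2*x - 2: (a[lim] != p - 4 ==> 3*lim <= -3) && (3*p > -9 <==> a[h + 2] + 2*x < -1)
Answer: WP = (a[lim] != p - 4 ==> 3*lim <= -3) && (3*p > -9 <==> a[h + 2] + 2*x < -1)


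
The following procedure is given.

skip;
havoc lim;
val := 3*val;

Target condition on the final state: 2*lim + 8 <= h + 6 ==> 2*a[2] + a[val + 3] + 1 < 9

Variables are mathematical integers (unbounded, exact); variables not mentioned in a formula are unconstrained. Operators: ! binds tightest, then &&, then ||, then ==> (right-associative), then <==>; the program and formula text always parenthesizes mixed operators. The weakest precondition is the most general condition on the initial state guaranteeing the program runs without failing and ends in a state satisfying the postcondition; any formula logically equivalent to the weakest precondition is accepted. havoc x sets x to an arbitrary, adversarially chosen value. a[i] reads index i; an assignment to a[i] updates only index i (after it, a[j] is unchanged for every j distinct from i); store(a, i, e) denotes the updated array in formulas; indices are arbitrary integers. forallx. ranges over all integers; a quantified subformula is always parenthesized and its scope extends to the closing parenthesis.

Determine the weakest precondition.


Working backward. After the program, the postcondition 2*lim + 8 <= h + 6 ==> 2*a[2] + a[val + 3] + 1 < 9 must hold; in canonical form it is 2*lim <= h - 2 ==> a[val + 3] + 2*a[2] < 8.
Before val := 3*val: 2*lim <= h - 2 ==> a[3*val + 3] + 2*a[2] < 8
Before havoc lim: forall lim_1. (2*lim_1 <= h - 2 ==> a[3*val + 3] + 2*a[2] < 8)
Before skip: forall lim_1. (2*lim_1 <= h - 2 ==> a[3*val + 3] + 2*a[2] < 8)
Answer: WP = forall lim_1. (2*lim_1 <= h - 2 ==> a[3*val + 3] + 2*a[2] < 8)
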